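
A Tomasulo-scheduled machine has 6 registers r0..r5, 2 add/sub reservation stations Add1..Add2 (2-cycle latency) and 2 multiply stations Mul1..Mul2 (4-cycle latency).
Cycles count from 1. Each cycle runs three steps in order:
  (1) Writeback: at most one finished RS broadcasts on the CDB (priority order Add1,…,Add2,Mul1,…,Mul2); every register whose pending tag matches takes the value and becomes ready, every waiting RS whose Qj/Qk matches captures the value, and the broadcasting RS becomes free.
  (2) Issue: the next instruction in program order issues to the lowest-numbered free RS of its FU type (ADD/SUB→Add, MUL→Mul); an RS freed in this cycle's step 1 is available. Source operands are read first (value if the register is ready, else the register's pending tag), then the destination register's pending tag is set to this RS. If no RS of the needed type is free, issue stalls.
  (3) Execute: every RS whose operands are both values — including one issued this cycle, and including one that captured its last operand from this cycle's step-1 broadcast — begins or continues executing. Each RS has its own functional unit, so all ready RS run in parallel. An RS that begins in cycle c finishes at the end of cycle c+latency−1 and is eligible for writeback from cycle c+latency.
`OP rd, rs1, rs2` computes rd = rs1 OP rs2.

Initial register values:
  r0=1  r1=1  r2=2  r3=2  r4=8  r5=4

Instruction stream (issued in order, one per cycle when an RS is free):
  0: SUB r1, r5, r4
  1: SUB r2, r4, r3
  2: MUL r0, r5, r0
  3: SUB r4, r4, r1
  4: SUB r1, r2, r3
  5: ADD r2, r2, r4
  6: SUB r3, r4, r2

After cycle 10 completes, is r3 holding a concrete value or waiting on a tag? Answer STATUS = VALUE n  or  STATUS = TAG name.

cycle 1: issue SUB r1<-Add1 // r0:1,r1:Add1,r2:2,r3:2,r4:8,r5:4
cycle 2: issue SUB r2<-Add2 // r0:1,r1:Add1,r2:Add2,r3:2,r4:8,r5:4
cycle 3: CDB Add1=-4; issue MUL r0<-Mul1 // r0:Mul1,r1:-4,r2:Add2,r3:2,r4:8,r5:4
cycle 4: CDB Add2=6; issue SUB r4<-Add1 // r0:Mul1,r1:-4,r2:6,r3:2,r4:Add1,r5:4
cycle 5: issue SUB r1<-Add2 // r0:Mul1,r1:Add2,r2:6,r3:2,r4:Add1,r5:4
cycle 6: CDB Add1=12; issue ADD r2<-Add1 // r0:Mul1,r1:Add2,r2:Add1,r3:2,r4:12,r5:4
cycle 7: CDB Add2=4; issue SUB r3<-Add2 // r0:Mul1,r1:4,r2:Add1,r3:Add2,r4:12,r5:4
cycle 8: CDB Add1=18 // r0:Mul1,r1:4,r2:18,r3:Add2,r4:12,r5:4
cycle 9: CDB Mul1=4 // r0:4,r1:4,r2:18,r3:Add2,r4:12,r5:4
cycle 10: CDB Add2=-6 // r0:4,r1:4,r2:18,r3:-6,r4:12,r5:4

STATUS = VALUE -6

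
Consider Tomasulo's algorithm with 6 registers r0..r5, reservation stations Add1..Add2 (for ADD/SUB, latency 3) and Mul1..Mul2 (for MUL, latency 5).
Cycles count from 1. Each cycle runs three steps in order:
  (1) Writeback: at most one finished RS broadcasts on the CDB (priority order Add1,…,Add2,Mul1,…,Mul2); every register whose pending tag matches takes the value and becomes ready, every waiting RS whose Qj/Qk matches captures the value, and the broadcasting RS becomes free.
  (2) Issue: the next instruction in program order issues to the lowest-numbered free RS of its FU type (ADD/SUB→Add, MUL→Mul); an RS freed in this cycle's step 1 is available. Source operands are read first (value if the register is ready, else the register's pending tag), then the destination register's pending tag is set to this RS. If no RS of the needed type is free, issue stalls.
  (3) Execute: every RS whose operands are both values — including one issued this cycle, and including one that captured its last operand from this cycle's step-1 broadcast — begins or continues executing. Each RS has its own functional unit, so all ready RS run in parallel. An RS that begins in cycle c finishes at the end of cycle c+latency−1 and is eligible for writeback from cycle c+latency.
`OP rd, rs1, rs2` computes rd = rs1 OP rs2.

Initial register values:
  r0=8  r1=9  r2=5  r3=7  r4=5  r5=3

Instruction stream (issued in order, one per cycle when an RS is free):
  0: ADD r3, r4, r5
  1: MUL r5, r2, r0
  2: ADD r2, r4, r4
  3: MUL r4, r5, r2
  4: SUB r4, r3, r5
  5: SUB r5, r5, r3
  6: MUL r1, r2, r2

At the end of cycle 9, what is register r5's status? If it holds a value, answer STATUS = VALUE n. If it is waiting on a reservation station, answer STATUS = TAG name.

cycle 1: issue ADD r3<-Add1 // r0:8,r1:9,r2:5,r3:Add1,r4:5,r5:3
cycle 2: issue MUL r5<-Mul1 // r0:8,r1:9,r2:5,r3:Add1,r4:5,r5:Mul1
cycle 3: issue ADD r2<-Add2 // r0:8,r1:9,r2:Add2,r3:Add1,r4:5,r5:Mul1
cycle 4: CDB Add1=8; issue MUL r4<-Mul2 // r0:8,r1:9,r2:Add2,r3:8,r4:Mul2,r5:Mul1
cycle 5: issue SUB r4<-Add1 // r0:8,r1:9,r2:Add2,r3:8,r4:Add1,r5:Mul1
cycle 6: CDB Add2=10; issue SUB r5<-Add2 // r0:8,r1:9,r2:10,r3:8,r4:Add1,r5:Add2
cycle 7: CDB Mul1=40; issue MUL r1<-Mul1 // r0:8,r1:Mul1,r2:10,r3:8,r4:Add1,r5:Add2
cycle 8: - // r0:8,r1:Mul1,r2:10,r3:8,r4:Add1,r5:Add2
cycle 9: - // r0:8,r1:Mul1,r2:10,r3:8,r4:Add1,r5:Add2

STATUS = TAG Add2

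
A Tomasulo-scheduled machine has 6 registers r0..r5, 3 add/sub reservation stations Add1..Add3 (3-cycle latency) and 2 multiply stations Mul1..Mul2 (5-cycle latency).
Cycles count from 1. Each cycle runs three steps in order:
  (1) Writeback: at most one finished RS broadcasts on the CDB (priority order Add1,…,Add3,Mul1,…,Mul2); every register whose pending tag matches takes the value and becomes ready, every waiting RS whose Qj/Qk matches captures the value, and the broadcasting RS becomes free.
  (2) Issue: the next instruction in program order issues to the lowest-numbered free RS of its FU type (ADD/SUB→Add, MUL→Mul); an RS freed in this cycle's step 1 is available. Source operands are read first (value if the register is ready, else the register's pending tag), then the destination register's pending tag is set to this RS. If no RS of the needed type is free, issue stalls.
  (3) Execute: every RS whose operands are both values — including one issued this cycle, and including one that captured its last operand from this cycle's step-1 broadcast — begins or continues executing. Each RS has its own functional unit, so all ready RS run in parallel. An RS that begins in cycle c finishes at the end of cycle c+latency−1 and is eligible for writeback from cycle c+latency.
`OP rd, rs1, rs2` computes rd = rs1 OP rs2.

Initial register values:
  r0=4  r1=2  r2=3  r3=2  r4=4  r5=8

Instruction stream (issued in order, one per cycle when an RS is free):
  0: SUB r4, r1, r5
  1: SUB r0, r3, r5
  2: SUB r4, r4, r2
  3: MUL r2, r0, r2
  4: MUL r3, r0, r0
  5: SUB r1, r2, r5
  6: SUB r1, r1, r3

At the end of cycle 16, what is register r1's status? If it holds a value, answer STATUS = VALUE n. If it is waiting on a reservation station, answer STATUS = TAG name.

STATUS = VALUE -62

cycle 1: issue SUB r4<-Add1 // r0:4,r1:2,r2:3,r3:2,r4:Add1,r5:8
cycle 2: issue SUB r0<-Add2 // r0:Add2,r1:2,r2:3,r3:2,r4:Add1,r5:8
cycle 3: issue SUB r4<-Add3 // r0:Add2,r1:2,r2:3,r3:2,r4:Add3,r5:8
cycle 4: CDB Add1=-6; issue MUL r2<-Mul1 // r0:Add2,r1:2,r2:Mul1,r3:2,r4:Add3,r5:8
cycle 5: CDB Add2=-6; issue MUL r3<-Mul2 // r0:-6,r1:2,r2:Mul1,r3:Mul2,r4:Add3,r5:8
cycle 6: issue SUB r1<-Add1 // r0:-6,r1:Add1,r2:Mul1,r3:Mul2,r4:Add3,r5:8
cycle 7: CDB Add3=-9; issue SUB r1<-Add2 // r0:-6,r1:Add2,r2:Mul1,r3:Mul2,r4:-9,r5:8
cycle 8: - // r0:-6,r1:Add2,r2:Mul1,r3:Mul2,r4:-9,r5:8
cycle 9: - // r0:-6,r1:Add2,r2:Mul1,r3:Mul2,r4:-9,r5:8
cycle 10: CDB Mul1=-18 // r0:-6,r1:Add2,r2:-18,r3:Mul2,r4:-9,r5:8
cycle 11: CDB Mul2=36 // r0:-6,r1:Add2,r2:-18,r3:36,r4:-9,r5:8
cycle 12: - // r0:-6,r1:Add2,r2:-18,r3:36,r4:-9,r5:8
cycle 13: CDB Add1=-26 // r0:-6,r1:Add2,r2:-18,r3:36,r4:-9,r5:8
cycle 14: - // r0:-6,r1:Add2,r2:-18,r3:36,r4:-9,r5:8
cycle 15: - // r0:-6,r1:Add2,r2:-18,r3:36,r4:-9,r5:8
cycle 16: CDB Add2=-62 // r0:-6,r1:-62,r2:-18,r3:36,r4:-9,r5:8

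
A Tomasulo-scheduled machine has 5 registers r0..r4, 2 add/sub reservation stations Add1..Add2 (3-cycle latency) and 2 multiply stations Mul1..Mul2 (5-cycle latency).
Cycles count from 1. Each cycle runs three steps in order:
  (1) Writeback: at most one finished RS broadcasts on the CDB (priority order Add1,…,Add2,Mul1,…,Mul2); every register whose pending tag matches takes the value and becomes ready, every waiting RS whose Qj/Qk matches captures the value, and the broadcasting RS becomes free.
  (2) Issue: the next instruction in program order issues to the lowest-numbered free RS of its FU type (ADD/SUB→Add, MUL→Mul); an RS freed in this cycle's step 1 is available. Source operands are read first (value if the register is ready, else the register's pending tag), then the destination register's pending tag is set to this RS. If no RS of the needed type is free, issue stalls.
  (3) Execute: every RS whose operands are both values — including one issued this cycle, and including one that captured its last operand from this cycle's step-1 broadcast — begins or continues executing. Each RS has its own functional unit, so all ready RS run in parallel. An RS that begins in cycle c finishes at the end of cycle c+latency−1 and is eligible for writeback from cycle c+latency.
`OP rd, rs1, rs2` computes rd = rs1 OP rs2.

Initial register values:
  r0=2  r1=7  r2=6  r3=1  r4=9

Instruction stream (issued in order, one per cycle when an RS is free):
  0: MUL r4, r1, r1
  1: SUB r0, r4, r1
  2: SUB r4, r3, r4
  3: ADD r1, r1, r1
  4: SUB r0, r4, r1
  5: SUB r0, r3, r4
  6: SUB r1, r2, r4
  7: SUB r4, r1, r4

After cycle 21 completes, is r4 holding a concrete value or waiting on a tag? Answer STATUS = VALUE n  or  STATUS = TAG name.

cycle 1: issue MUL r4<-Mul1 // r0:2,r1:7,r2:6,r3:1,r4:Mul1
cycle 2: issue SUB r0<-Add1 // r0:Add1,r1:7,r2:6,r3:1,r4:Mul1
cycle 3: issue SUB r4<-Add2 // r0:Add1,r1:7,r2:6,r3:1,r4:Add2
cycle 4: stall // r0:Add1,r1:7,r2:6,r3:1,r4:Add2
cycle 5: stall // r0:Add1,r1:7,r2:6,r3:1,r4:Add2
cycle 6: CDB Mul1=49; stall // r0:Add1,r1:7,r2:6,r3:1,r4:Add2
cycle 7: stall // r0:Add1,r1:7,r2:6,r3:1,r4:Add2
cycle 8: stall // r0:Add1,r1:7,r2:6,r3:1,r4:Add2
cycle 9: CDB Add1=42; issue ADD r1<-Add1 // r0:42,r1:Add1,r2:6,r3:1,r4:Add2
cycle 10: CDB Add2=-48; issue SUB r0<-Add2 // r0:Add2,r1:Add1,r2:6,r3:1,r4:-48
cycle 11: stall // r0:Add2,r1:Add1,r2:6,r3:1,r4:-48
cycle 12: CDB Add1=14; issue SUB r0<-Add1 // r0:Add1,r1:14,r2:6,r3:1,r4:-48
cycle 13: stall // r0:Add1,r1:14,r2:6,r3:1,r4:-48
cycle 14: stall // r0:Add1,r1:14,r2:6,r3:1,r4:-48
cycle 15: CDB Add1=49; issue SUB r1<-Add1 // r0:49,r1:Add1,r2:6,r3:1,r4:-48
cycle 16: CDB Add2=-62; issue SUB r4<-Add2 // r0:49,r1:Add1,r2:6,r3:1,r4:Add2
cycle 17: - // r0:49,r1:Add1,r2:6,r3:1,r4:Add2
cycle 18: CDB Add1=54 // r0:49,r1:54,r2:6,r3:1,r4:Add2
cycle 19: - // r0:49,r1:54,r2:6,r3:1,r4:Add2
cycle 20: - // r0:49,r1:54,r2:6,r3:1,r4:Add2
cycle 21: CDB Add2=102 // r0:49,r1:54,r2:6,r3:1,r4:102

STATUS = VALUE 102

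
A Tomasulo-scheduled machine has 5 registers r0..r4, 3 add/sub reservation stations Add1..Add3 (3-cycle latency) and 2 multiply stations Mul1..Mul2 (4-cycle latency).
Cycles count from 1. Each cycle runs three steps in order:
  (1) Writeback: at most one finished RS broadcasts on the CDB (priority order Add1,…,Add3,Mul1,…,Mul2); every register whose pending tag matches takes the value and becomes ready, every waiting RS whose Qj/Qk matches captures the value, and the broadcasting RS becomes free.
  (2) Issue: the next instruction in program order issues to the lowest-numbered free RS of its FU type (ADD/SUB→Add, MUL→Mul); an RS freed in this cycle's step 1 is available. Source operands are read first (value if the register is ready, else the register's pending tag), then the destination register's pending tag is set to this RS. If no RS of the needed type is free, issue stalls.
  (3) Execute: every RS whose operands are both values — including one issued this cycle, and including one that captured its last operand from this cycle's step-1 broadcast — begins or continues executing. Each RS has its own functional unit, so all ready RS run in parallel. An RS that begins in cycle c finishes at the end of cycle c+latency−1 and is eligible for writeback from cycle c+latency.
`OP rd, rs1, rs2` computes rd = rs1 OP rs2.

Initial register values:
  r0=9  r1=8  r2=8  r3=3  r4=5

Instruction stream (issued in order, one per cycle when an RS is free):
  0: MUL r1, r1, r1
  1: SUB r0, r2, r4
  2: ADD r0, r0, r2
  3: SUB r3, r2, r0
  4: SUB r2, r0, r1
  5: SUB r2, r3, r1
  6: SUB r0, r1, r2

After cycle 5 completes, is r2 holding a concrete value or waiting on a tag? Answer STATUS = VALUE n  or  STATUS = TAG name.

cycle 1: issue MUL r1<-Mul1 // r0:9,r1:Mul1,r2:8,r3:3,r4:5
cycle 2: issue SUB r0<-Add1 // r0:Add1,r1:Mul1,r2:8,r3:3,r4:5
cycle 3: issue ADD r0<-Add2 // r0:Add2,r1:Mul1,r2:8,r3:3,r4:5
cycle 4: issue SUB r3<-Add3 // r0:Add2,r1:Mul1,r2:8,r3:Add3,r4:5
cycle 5: CDB Add1=3; issue SUB r2<-Add1 // r0:Add2,r1:Mul1,r2:Add1,r3:Add3,r4:5

STATUS = TAG Add1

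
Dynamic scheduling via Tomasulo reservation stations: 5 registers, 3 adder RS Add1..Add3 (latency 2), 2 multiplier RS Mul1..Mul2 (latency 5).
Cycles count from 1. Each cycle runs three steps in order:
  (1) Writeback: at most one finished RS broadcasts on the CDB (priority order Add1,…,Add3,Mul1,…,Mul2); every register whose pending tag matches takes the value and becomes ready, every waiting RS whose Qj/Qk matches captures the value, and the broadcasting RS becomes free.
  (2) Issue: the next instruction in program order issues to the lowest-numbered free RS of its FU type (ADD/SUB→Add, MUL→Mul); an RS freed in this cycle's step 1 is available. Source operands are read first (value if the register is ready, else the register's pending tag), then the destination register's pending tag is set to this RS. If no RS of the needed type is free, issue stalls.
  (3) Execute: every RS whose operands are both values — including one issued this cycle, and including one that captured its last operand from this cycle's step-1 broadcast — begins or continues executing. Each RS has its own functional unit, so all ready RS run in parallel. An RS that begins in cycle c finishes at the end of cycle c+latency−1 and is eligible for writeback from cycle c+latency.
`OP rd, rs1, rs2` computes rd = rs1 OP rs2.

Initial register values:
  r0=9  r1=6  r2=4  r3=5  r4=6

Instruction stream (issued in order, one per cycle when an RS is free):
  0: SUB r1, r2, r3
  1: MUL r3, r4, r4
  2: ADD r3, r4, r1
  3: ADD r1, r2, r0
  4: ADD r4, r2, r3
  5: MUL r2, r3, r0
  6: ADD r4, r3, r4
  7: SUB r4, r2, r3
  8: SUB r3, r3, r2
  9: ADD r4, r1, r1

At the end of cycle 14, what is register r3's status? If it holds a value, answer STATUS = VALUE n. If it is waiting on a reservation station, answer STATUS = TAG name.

STATUS = VALUE -40

  c1: issue SUB r1<-Add1  regs: r0:9,r1:Add1,r2:4,r3:5,r4:6
  c2: issue MUL r3<-Mul1  regs: r0:9,r1:Add1,r2:4,r3:Mul1,r4:6
  c3: CDB Add1=-1; issue ADD r3<-Add1  regs: r0:9,r1:-1,r2:4,r3:Add1,r4:6
  c4: issue ADD r1<-Add2  regs: r0:9,r1:Add2,r2:4,r3:Add1,r4:6
  c5: CDB Add1=5; issue ADD r4<-Add1  regs: r0:9,r1:Add2,r2:4,r3:5,r4:Add1
  c6: CDB Add2=13; issue MUL r2<-Mul2  regs: r0:9,r1:13,r2:Mul2,r3:5,r4:Add1
  c7: CDB Add1=9; issue ADD r4<-Add1  regs: r0:9,r1:13,r2:Mul2,r3:5,r4:Add1
  c8: CDB Mul1=36; issue SUB r4<-Add2  regs: r0:9,r1:13,r2:Mul2,r3:5,r4:Add2
  c9: CDB Add1=14; issue SUB r3<-Add1  regs: r0:9,r1:13,r2:Mul2,r3:Add1,r4:Add2
  c10: issue ADD r4<-Add3  regs: r0:9,r1:13,r2:Mul2,r3:Add1,r4:Add3
  c11: CDB Mul2=45  regs: r0:9,r1:13,r2:45,r3:Add1,r4:Add3
  c12: CDB Add3=26  regs: r0:9,r1:13,r2:45,r3:Add1,r4:26
  c13: CDB Add1=-40  regs: r0:9,r1:13,r2:45,r3:-40,r4:26
  c14: CDB Add2=40  regs: r0:9,r1:13,r2:45,r3:-40,r4:26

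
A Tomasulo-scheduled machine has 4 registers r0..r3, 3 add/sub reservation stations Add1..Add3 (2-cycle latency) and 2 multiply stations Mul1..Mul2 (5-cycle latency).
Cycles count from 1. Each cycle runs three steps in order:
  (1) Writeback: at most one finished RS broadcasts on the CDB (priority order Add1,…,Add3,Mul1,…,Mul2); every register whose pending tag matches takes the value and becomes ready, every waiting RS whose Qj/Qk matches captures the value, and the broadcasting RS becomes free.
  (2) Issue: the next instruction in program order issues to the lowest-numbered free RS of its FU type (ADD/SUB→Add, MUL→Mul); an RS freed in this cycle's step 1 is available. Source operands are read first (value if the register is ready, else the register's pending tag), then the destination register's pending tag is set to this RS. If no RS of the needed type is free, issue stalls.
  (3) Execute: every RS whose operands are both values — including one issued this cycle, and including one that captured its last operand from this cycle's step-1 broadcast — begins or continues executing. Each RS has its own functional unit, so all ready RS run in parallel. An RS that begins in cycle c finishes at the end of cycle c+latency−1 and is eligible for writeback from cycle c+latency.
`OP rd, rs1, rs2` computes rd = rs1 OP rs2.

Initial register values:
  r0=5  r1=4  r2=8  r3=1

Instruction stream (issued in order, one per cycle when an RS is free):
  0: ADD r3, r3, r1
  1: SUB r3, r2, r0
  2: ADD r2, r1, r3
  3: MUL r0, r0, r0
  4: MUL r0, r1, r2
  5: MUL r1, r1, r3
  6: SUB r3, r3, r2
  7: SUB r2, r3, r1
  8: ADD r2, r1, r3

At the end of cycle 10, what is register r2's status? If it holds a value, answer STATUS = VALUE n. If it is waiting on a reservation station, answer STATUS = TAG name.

cycle 1: issue ADD r3<-Add1 // r0:5,r1:4,r2:8,r3:Add1
cycle 2: issue SUB r3<-Add2 // r0:5,r1:4,r2:8,r3:Add2
cycle 3: CDB Add1=5; issue ADD r2<-Add1 // r0:5,r1:4,r2:Add1,r3:Add2
cycle 4: CDB Add2=3; issue MUL r0<-Mul1 // r0:Mul1,r1:4,r2:Add1,r3:3
cycle 5: issue MUL r0<-Mul2 // r0:Mul2,r1:4,r2:Add1,r3:3
cycle 6: CDB Add1=7; stall // r0:Mul2,r1:4,r2:7,r3:3
cycle 7: stall // r0:Mul2,r1:4,r2:7,r3:3
cycle 8: stall // r0:Mul2,r1:4,r2:7,r3:3
cycle 9: CDB Mul1=25; issue MUL r1<-Mul1 // r0:Mul2,r1:Mul1,r2:7,r3:3
cycle 10: issue SUB r3<-Add1 // r0:Mul2,r1:Mul1,r2:7,r3:Add1

STATUS = VALUE 7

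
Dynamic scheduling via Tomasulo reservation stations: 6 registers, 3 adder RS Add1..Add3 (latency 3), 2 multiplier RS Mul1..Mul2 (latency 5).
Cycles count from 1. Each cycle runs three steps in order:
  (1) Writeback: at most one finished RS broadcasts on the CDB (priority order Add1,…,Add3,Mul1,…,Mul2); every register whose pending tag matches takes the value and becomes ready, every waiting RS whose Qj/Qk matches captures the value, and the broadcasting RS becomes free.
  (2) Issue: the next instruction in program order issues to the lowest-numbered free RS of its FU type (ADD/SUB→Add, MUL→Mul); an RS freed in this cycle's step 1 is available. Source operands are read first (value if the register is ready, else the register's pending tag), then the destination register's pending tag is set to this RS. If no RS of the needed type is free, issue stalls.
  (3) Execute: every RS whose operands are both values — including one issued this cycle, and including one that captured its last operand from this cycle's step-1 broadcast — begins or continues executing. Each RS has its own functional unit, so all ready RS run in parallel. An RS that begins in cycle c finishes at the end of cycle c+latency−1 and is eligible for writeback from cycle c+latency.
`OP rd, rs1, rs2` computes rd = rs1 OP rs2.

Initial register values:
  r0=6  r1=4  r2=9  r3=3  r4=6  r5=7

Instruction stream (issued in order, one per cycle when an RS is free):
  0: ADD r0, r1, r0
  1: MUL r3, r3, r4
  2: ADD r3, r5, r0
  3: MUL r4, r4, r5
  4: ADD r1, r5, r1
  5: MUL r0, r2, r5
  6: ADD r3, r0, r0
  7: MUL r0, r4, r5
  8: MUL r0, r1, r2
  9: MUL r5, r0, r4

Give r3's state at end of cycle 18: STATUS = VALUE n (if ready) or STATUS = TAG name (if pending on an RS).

cycle 1: issue ADD r0<-Add1 // r0:Add1,r1:4,r2:9,r3:3,r4:6,r5:7
cycle 2: issue MUL r3<-Mul1 // r0:Add1,r1:4,r2:9,r3:Mul1,r4:6,r5:7
cycle 3: issue ADD r3<-Add2 // r0:Add1,r1:4,r2:9,r3:Add2,r4:6,r5:7
cycle 4: CDB Add1=10; issue MUL r4<-Mul2 // r0:10,r1:4,r2:9,r3:Add2,r4:Mul2,r5:7
cycle 5: issue ADD r1<-Add1 // r0:10,r1:Add1,r2:9,r3:Add2,r4:Mul2,r5:7
cycle 6: stall // r0:10,r1:Add1,r2:9,r3:Add2,r4:Mul2,r5:7
cycle 7: CDB Add2=17; stall // r0:10,r1:Add1,r2:9,r3:17,r4:Mul2,r5:7
cycle 8: CDB Add1=11; stall // r0:10,r1:11,r2:9,r3:17,r4:Mul2,r5:7
cycle 9: CDB Mul1=18; issue MUL r0<-Mul1 // r0:Mul1,r1:11,r2:9,r3:17,r4:Mul2,r5:7
cycle 10: CDB Mul2=42; issue ADD r3<-Add1 // r0:Mul1,r1:11,r2:9,r3:Add1,r4:42,r5:7
cycle 11: issue MUL r0<-Mul2 // r0:Mul2,r1:11,r2:9,r3:Add1,r4:42,r5:7
cycle 12: stall // r0:Mul2,r1:11,r2:9,r3:Add1,r4:42,r5:7
cycle 13: stall // r0:Mul2,r1:11,r2:9,r3:Add1,r4:42,r5:7
cycle 14: CDB Mul1=63; issue MUL r0<-Mul1 // r0:Mul1,r1:11,r2:9,r3:Add1,r4:42,r5:7
cycle 15: stall // r0:Mul1,r1:11,r2:9,r3:Add1,r4:42,r5:7
cycle 16: CDB Mul2=294; issue MUL r5<-Mul2 // r0:Mul1,r1:11,r2:9,r3:Add1,r4:42,r5:Mul2
cycle 17: CDB Add1=126 // r0:Mul1,r1:11,r2:9,r3:126,r4:42,r5:Mul2
cycle 18: - // r0:Mul1,r1:11,r2:9,r3:126,r4:42,r5:Mul2

STATUS = VALUE 126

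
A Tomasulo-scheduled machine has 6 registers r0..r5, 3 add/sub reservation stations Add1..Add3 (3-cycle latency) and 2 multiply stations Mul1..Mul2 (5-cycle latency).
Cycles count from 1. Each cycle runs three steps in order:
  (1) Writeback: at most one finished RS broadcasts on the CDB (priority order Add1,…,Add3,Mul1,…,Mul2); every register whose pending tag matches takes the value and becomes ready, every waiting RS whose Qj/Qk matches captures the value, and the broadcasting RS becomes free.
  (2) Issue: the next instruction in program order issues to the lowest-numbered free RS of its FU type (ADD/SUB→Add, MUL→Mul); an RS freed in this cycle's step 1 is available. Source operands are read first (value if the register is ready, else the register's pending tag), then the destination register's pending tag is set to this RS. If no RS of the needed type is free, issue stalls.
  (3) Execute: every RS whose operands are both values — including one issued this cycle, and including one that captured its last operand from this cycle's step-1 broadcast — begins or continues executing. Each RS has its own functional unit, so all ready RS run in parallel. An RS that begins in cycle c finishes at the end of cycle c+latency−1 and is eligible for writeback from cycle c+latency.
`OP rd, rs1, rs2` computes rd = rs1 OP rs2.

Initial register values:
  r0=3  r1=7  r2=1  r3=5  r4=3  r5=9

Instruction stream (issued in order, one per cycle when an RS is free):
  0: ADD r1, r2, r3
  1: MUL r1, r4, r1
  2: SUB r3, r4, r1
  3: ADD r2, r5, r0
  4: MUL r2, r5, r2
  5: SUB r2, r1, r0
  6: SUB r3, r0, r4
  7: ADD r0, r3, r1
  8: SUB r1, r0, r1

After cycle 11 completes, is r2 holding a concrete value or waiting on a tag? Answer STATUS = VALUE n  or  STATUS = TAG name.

STATUS = TAG Add3

cycle 1: issue ADD r1<-Add1 // r0:3,r1:Add1,r2:1,r3:5,r4:3,r5:9
cycle 2: issue MUL r1<-Mul1 // r0:3,r1:Mul1,r2:1,r3:5,r4:3,r5:9
cycle 3: issue SUB r3<-Add2 // r0:3,r1:Mul1,r2:1,r3:Add2,r4:3,r5:9
cycle 4: CDB Add1=6; issue ADD r2<-Add1 // r0:3,r1:Mul1,r2:Add1,r3:Add2,r4:3,r5:9
cycle 5: issue MUL r2<-Mul2 // r0:3,r1:Mul1,r2:Mul2,r3:Add2,r4:3,r5:9
cycle 6: issue SUB r2<-Add3 // r0:3,r1:Mul1,r2:Add3,r3:Add2,r4:3,r5:9
cycle 7: CDB Add1=12; issue SUB r3<-Add1 // r0:3,r1:Mul1,r2:Add3,r3:Add1,r4:3,r5:9
cycle 8: stall // r0:3,r1:Mul1,r2:Add3,r3:Add1,r4:3,r5:9
cycle 9: CDB Mul1=18; stall // r0:3,r1:18,r2:Add3,r3:Add1,r4:3,r5:9
cycle 10: CDB Add1=0; issue ADD r0<-Add1 // r0:Add1,r1:18,r2:Add3,r3:0,r4:3,r5:9
cycle 11: stall // r0:Add1,r1:18,r2:Add3,r3:0,r4:3,r5:9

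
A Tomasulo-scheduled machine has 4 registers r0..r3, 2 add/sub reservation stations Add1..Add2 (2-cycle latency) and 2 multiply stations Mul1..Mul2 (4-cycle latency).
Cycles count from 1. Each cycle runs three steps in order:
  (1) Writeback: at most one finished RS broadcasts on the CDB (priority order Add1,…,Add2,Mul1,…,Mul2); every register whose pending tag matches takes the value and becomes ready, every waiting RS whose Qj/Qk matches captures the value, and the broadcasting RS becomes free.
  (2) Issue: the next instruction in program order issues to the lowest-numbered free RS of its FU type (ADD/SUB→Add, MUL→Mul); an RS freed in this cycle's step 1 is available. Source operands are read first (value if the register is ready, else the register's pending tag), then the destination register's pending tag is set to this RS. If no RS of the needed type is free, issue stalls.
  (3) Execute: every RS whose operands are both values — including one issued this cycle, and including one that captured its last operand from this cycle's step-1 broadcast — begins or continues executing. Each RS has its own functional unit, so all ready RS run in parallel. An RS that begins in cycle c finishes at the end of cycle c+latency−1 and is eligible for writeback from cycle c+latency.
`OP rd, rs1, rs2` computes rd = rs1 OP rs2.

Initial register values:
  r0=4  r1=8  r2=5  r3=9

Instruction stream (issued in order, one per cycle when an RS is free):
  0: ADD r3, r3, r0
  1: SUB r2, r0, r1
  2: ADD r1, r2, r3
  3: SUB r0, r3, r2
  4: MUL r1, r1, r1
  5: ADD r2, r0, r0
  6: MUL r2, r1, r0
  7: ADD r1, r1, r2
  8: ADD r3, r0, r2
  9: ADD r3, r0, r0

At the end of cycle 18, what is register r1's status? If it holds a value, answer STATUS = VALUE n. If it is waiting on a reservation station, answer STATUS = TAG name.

STATUS = VALUE 1458

c1: issue ADD r3<-Add1 | r0:4,r1:8,r2:5,r3:Add1
c2: issue SUB r2<-Add2 | r0:4,r1:8,r2:Add2,r3:Add1
c3: CDB Add1=13; issue ADD r1<-Add1 | r0:4,r1:Add1,r2:Add2,r3:13
c4: CDB Add2=-4; issue SUB r0<-Add2 | r0:Add2,r1:Add1,r2:-4,r3:13
c5: issue MUL r1<-Mul1 | r0:Add2,r1:Mul1,r2:-4,r3:13
c6: CDB Add1=9; issue ADD r2<-Add1 | r0:Add2,r1:Mul1,r2:Add1,r3:13
c7: CDB Add2=17; issue MUL r2<-Mul2 | r0:17,r1:Mul1,r2:Mul2,r3:13
c8: issue ADD r1<-Add2 | r0:17,r1:Add2,r2:Mul2,r3:13
c9: CDB Add1=34; issue ADD r3<-Add1 | r0:17,r1:Add2,r2:Mul2,r3:Add1
c10: CDB Mul1=81; stall | r0:17,r1:Add2,r2:Mul2,r3:Add1
c11: stall | r0:17,r1:Add2,r2:Mul2,r3:Add1
c12: stall | r0:17,r1:Add2,r2:Mul2,r3:Add1
c13: stall | r0:17,r1:Add2,r2:Mul2,r3:Add1
c14: CDB Mul2=1377; stall | r0:17,r1:Add2,r2:1377,r3:Add1
c15: stall | r0:17,r1:Add2,r2:1377,r3:Add1
c16: CDB Add1=1394; issue ADD r3<-Add1 | r0:17,r1:Add2,r2:1377,r3:Add1
c17: CDB Add2=1458 | r0:17,r1:1458,r2:1377,r3:Add1
c18: CDB Add1=34 | r0:17,r1:1458,r2:1377,r3:34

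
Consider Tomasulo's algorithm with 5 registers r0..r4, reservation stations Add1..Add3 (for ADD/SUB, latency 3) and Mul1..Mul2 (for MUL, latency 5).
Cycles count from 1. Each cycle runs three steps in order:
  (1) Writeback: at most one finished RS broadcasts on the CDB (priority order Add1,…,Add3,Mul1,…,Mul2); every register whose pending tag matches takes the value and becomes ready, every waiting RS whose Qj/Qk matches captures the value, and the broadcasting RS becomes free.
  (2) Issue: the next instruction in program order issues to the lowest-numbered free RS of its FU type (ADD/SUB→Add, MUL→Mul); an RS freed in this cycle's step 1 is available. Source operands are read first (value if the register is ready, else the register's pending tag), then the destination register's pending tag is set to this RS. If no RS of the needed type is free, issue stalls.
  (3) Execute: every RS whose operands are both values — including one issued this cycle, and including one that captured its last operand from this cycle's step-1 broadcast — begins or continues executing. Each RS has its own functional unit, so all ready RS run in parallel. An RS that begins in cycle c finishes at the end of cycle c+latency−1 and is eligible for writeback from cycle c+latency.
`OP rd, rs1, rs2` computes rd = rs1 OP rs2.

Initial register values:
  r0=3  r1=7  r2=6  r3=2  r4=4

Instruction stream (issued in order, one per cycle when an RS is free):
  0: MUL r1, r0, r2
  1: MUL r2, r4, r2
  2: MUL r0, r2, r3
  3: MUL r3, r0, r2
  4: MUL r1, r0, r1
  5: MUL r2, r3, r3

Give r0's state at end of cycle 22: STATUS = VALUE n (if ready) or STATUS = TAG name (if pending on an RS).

  c1: issue MUL r1<-Mul1  regs: r0:3,r1:Mul1,r2:6,r3:2,r4:4
  c2: issue MUL r2<-Mul2  regs: r0:3,r1:Mul1,r2:Mul2,r3:2,r4:4
  c3: stall  regs: r0:3,r1:Mul1,r2:Mul2,r3:2,r4:4
  c4: stall  regs: r0:3,r1:Mul1,r2:Mul2,r3:2,r4:4
  c5: stall  regs: r0:3,r1:Mul1,r2:Mul2,r3:2,r4:4
  c6: CDB Mul1=18; issue MUL r0<-Mul1  regs: r0:Mul1,r1:18,r2:Mul2,r3:2,r4:4
  c7: CDB Mul2=24; issue MUL r3<-Mul2  regs: r0:Mul1,r1:18,r2:24,r3:Mul2,r4:4
  c8: stall  regs: r0:Mul1,r1:18,r2:24,r3:Mul2,r4:4
  c9: stall  regs: r0:Mul1,r1:18,r2:24,r3:Mul2,r4:4
  c10: stall  regs: r0:Mul1,r1:18,r2:24,r3:Mul2,r4:4
  c11: stall  regs: r0:Mul1,r1:18,r2:24,r3:Mul2,r4:4
  c12: CDB Mul1=48; issue MUL r1<-Mul1  regs: r0:48,r1:Mul1,r2:24,r3:Mul2,r4:4
  c13: stall  regs: r0:48,r1:Mul1,r2:24,r3:Mul2,r4:4
  c14: stall  regs: r0:48,r1:Mul1,r2:24,r3:Mul2,r4:4
  c15: stall  regs: r0:48,r1:Mul1,r2:24,r3:Mul2,r4:4
  c16: stall  regs: r0:48,r1:Mul1,r2:24,r3:Mul2,r4:4
  c17: CDB Mul1=864; issue MUL r2<-Mul1  regs: r0:48,r1:864,r2:Mul1,r3:Mul2,r4:4
  c18: CDB Mul2=1152  regs: r0:48,r1:864,r2:Mul1,r3:1152,r4:4
  c19: -  regs: r0:48,r1:864,r2:Mul1,r3:1152,r4:4
  c20: -  regs: r0:48,r1:864,r2:Mul1,r3:1152,r4:4
  c21: -  regs: r0:48,r1:864,r2:Mul1,r3:1152,r4:4
  c22: -  regs: r0:48,r1:864,r2:Mul1,r3:1152,r4:4

STATUS = VALUE 48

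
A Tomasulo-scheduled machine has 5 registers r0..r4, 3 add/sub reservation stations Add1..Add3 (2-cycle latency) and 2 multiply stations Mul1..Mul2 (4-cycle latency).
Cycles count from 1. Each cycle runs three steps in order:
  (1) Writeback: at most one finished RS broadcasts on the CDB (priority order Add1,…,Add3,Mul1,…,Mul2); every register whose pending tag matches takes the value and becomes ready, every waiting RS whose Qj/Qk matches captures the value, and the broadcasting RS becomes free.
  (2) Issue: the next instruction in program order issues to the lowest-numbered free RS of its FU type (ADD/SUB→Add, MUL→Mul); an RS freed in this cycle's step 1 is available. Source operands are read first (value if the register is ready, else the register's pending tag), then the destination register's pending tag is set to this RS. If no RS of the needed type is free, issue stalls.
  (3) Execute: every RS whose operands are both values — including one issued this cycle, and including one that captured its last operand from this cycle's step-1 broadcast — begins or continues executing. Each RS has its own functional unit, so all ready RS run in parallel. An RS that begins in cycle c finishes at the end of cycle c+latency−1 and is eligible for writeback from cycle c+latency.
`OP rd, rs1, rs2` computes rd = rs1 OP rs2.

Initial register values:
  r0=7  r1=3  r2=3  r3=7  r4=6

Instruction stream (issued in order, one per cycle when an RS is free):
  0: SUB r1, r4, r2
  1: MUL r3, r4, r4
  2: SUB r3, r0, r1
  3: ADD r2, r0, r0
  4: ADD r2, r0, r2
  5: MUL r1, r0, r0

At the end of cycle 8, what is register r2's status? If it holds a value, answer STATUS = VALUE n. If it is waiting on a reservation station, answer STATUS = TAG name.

  c1: issue SUB r1<-Add1  regs: r0:7,r1:Add1,r2:3,r3:7,r4:6
  c2: issue MUL r3<-Mul1  regs: r0:7,r1:Add1,r2:3,r3:Mul1,r4:6
  c3: CDB Add1=3; issue SUB r3<-Add1  regs: r0:7,r1:3,r2:3,r3:Add1,r4:6
  c4: issue ADD r2<-Add2  regs: r0:7,r1:3,r2:Add2,r3:Add1,r4:6
  c5: CDB Add1=4; issue ADD r2<-Add1  regs: r0:7,r1:3,r2:Add1,r3:4,r4:6
  c6: CDB Add2=14; issue MUL r1<-Mul2  regs: r0:7,r1:Mul2,r2:Add1,r3:4,r4:6
  c7: CDB Mul1=36  regs: r0:7,r1:Mul2,r2:Add1,r3:4,r4:6
  c8: CDB Add1=21  regs: r0:7,r1:Mul2,r2:21,r3:4,r4:6

STATUS = VALUE 21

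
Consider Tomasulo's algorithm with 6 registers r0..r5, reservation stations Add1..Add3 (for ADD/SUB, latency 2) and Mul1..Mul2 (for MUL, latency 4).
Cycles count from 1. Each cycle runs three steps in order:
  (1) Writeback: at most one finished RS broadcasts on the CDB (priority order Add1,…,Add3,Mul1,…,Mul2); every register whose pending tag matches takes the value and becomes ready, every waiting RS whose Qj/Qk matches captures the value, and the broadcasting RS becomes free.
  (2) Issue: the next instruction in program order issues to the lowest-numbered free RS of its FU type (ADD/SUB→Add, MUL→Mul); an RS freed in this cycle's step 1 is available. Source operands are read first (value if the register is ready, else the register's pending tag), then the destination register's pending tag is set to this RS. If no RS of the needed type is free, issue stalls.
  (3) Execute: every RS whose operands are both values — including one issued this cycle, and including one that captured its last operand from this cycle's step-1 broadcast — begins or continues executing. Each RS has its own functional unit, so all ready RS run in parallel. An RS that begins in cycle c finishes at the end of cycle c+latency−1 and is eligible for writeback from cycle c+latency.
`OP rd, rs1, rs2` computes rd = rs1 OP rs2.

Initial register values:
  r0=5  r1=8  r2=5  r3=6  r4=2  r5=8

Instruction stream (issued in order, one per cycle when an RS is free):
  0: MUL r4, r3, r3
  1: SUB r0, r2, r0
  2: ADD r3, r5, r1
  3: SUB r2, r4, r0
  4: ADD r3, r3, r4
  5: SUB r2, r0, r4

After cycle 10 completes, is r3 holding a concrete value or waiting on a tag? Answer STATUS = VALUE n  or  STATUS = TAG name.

STATUS = VALUE 52

c1: issue MUL r4<-Mul1 | r0:5,r1:8,r2:5,r3:6,r4:Mul1,r5:8
c2: issue SUB r0<-Add1 | r0:Add1,r1:8,r2:5,r3:6,r4:Mul1,r5:8
c3: issue ADD r3<-Add2 | r0:Add1,r1:8,r2:5,r3:Add2,r4:Mul1,r5:8
c4: CDB Add1=0; issue SUB r2<-Add1 | r0:0,r1:8,r2:Add1,r3:Add2,r4:Mul1,r5:8
c5: CDB Add2=16; issue ADD r3<-Add2 | r0:0,r1:8,r2:Add1,r3:Add2,r4:Mul1,r5:8
c6: CDB Mul1=36; issue SUB r2<-Add3 | r0:0,r1:8,r2:Add3,r3:Add2,r4:36,r5:8
c7: - | r0:0,r1:8,r2:Add3,r3:Add2,r4:36,r5:8
c8: CDB Add1=36 | r0:0,r1:8,r2:Add3,r3:Add2,r4:36,r5:8
c9: CDB Add2=52 | r0:0,r1:8,r2:Add3,r3:52,r4:36,r5:8
c10: CDB Add3=-36 | r0:0,r1:8,r2:-36,r3:52,r4:36,r5:8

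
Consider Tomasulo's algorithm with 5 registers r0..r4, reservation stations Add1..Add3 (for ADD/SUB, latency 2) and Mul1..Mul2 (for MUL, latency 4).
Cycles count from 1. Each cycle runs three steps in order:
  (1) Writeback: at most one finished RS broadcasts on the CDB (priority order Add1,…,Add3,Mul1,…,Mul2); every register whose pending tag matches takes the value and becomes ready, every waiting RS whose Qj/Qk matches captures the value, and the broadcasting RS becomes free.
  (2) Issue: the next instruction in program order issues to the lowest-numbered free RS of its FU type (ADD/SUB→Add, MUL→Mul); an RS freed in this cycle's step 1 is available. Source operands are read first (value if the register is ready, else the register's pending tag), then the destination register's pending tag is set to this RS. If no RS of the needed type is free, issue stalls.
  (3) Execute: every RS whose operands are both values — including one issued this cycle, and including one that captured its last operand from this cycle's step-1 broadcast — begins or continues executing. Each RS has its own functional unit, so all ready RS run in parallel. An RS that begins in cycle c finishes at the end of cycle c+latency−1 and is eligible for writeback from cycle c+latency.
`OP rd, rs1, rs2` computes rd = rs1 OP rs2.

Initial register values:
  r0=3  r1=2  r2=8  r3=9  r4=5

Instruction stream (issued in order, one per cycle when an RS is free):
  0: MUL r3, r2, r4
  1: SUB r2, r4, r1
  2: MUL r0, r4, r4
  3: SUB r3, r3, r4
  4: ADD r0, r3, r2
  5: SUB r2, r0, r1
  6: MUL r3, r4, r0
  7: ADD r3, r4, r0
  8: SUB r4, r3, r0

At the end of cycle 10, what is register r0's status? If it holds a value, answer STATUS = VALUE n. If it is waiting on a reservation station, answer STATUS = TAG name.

  c1: issue MUL r3<-Mul1  regs: r0:3,r1:2,r2:8,r3:Mul1,r4:5
  c2: issue SUB r2<-Add1  regs: r0:3,r1:2,r2:Add1,r3:Mul1,r4:5
  c3: issue MUL r0<-Mul2  regs: r0:Mul2,r1:2,r2:Add1,r3:Mul1,r4:5
  c4: CDB Add1=3; issue SUB r3<-Add1  regs: r0:Mul2,r1:2,r2:3,r3:Add1,r4:5
  c5: CDB Mul1=40; issue ADD r0<-Add2  regs: r0:Add2,r1:2,r2:3,r3:Add1,r4:5
  c6: issue SUB r2<-Add3  regs: r0:Add2,r1:2,r2:Add3,r3:Add1,r4:5
  c7: CDB Add1=35; issue MUL r3<-Mul1  regs: r0:Add2,r1:2,r2:Add3,r3:Mul1,r4:5
  c8: CDB Mul2=25; issue ADD r3<-Add1  regs: r0:Add2,r1:2,r2:Add3,r3:Add1,r4:5
  c9: CDB Add2=38; issue SUB r4<-Add2  regs: r0:38,r1:2,r2:Add3,r3:Add1,r4:Add2
  c10: -  regs: r0:38,r1:2,r2:Add3,r3:Add1,r4:Add2

STATUS = VALUE 38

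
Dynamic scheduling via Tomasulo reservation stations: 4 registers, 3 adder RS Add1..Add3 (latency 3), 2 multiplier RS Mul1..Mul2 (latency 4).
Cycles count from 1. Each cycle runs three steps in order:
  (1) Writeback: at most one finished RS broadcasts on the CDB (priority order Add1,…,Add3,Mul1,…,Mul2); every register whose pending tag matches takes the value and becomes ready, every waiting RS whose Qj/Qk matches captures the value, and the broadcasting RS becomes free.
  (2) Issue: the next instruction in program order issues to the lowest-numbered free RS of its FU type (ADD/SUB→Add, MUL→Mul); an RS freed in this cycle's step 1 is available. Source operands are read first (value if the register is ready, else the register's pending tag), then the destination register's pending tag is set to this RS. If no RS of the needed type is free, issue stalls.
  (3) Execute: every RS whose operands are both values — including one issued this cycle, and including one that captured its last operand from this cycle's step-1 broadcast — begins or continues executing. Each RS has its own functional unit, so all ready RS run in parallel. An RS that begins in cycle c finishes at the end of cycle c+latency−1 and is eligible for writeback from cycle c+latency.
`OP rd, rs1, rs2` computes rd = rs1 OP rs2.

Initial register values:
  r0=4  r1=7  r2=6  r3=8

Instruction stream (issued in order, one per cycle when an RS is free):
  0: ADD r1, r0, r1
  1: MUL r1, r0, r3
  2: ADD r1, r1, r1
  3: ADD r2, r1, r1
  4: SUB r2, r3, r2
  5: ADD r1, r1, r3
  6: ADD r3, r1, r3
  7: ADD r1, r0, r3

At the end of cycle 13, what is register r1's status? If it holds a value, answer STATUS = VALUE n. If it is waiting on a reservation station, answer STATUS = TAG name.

STATUS = TAG Add2

cycle 1: issue ADD r1<-Add1 // r0:4,r1:Add1,r2:6,r3:8
cycle 2: issue MUL r1<-Mul1 // r0:4,r1:Mul1,r2:6,r3:8
cycle 3: issue ADD r1<-Add2 // r0:4,r1:Add2,r2:6,r3:8
cycle 4: CDB Add1=11; issue ADD r2<-Add1 // r0:4,r1:Add2,r2:Add1,r3:8
cycle 5: issue SUB r2<-Add3 // r0:4,r1:Add2,r2:Add3,r3:8
cycle 6: CDB Mul1=32; stall // r0:4,r1:Add2,r2:Add3,r3:8
cycle 7: stall // r0:4,r1:Add2,r2:Add3,r3:8
cycle 8: stall // r0:4,r1:Add2,r2:Add3,r3:8
cycle 9: CDB Add2=64; issue ADD r1<-Add2 // r0:4,r1:Add2,r2:Add3,r3:8
cycle 10: stall // r0:4,r1:Add2,r2:Add3,r3:8
cycle 11: stall // r0:4,r1:Add2,r2:Add3,r3:8
cycle 12: CDB Add1=128; issue ADD r3<-Add1 // r0:4,r1:Add2,r2:Add3,r3:Add1
cycle 13: CDB Add2=72; issue ADD r1<-Add2 // r0:4,r1:Add2,r2:Add3,r3:Add1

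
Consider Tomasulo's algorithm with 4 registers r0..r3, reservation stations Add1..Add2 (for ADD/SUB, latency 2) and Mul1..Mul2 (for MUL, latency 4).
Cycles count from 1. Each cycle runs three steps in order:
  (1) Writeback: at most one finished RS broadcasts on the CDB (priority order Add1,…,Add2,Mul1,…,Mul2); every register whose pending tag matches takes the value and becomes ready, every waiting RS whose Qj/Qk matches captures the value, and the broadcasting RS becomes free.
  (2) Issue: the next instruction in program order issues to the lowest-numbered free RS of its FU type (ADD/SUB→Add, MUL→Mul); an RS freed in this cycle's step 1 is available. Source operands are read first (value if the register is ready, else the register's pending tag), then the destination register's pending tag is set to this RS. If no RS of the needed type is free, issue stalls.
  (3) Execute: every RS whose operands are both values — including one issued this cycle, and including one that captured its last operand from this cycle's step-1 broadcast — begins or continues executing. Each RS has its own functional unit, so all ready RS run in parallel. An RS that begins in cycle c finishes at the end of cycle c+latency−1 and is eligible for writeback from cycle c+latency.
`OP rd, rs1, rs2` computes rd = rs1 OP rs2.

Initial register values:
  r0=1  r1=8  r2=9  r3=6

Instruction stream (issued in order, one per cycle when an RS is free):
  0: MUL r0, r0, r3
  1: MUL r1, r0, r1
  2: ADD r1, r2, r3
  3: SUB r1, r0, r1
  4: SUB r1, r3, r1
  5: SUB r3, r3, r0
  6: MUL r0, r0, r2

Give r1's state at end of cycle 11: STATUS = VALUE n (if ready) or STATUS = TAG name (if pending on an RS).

c1: issue MUL r0<-Mul1 | r0:Mul1,r1:8,r2:9,r3:6
c2: issue MUL r1<-Mul2 | r0:Mul1,r1:Mul2,r2:9,r3:6
c3: issue ADD r1<-Add1 | r0:Mul1,r1:Add1,r2:9,r3:6
c4: issue SUB r1<-Add2 | r0:Mul1,r1:Add2,r2:9,r3:6
c5: CDB Add1=15; issue SUB r1<-Add1 | r0:Mul1,r1:Add1,r2:9,r3:6
c6: CDB Mul1=6; stall | r0:6,r1:Add1,r2:9,r3:6
c7: stall | r0:6,r1:Add1,r2:9,r3:6
c8: CDB Add2=-9; issue SUB r3<-Add2 | r0:6,r1:Add1,r2:9,r3:Add2
c9: issue MUL r0<-Mul1 | r0:Mul1,r1:Add1,r2:9,r3:Add2
c10: CDB Add1=15 | r0:Mul1,r1:15,r2:9,r3:Add2
c11: CDB Add2=0 | r0:Mul1,r1:15,r2:9,r3:0

STATUS = VALUE 15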